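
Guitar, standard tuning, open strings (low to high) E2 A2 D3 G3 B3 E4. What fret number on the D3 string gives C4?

10

C4 is 10 semitones above the open D3 (D–D#–E–F–…–A#–B–C), so it sits at fret 10.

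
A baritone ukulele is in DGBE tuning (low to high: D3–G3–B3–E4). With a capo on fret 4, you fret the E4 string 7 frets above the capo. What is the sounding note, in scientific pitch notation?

D♯5

The capo raises the open E4 by 4 semitones to G♯4; fretting 7 more gives E4 + 4 + 7 = E4 + 11 semitones = D♯5.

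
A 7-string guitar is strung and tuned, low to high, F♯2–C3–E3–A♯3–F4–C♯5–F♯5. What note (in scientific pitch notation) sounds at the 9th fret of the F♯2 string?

D♯3

Each fret is one semitone, so F♯2 + 9 = D♯3.
(Equivalently spelled E♭3.)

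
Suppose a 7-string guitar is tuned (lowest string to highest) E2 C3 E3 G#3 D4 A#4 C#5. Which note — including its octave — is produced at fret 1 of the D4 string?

D#4

Each fret is one semitone, so D4 + 1 = D#4.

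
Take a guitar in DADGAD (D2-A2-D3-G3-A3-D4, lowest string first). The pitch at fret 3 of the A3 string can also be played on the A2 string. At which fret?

Fret 3 on A3 is MIDI 57 + 3 = 60 (C4). On the A2 string (open MIDI 45), that pitch is 60 − 45 = fret 15.

15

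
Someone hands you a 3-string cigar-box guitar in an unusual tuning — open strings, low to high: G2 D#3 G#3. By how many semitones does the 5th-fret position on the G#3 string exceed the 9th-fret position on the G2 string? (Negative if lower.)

G#3 at fret 5 → C#4 (MIDI 61); G2 at fret 9 → E3 (MIDI 52).
61 − 52 = 9, so the two pitches are 9 semitones apart.

9 semitones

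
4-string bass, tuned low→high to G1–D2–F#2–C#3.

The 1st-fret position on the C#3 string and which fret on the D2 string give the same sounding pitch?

12

C#3 at fret 1 is C#3 + 1 semitone = D3.
The open D2 string is 11 semitones below the open C#3, so the same pitch on the D2 string lies at fret 1 + 11 = 12.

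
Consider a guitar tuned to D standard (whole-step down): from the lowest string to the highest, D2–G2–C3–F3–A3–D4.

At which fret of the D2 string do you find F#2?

F#2 is 4 semitones above the open D2 (D–D#–E–F–F#), so it sits at fret 4.

4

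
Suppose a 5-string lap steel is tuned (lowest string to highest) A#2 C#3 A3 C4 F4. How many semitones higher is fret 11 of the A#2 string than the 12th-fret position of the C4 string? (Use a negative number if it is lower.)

A#2 at fret 11 → A3 (MIDI 57); C4 at fret 12 → C5 (MIDI 72).
57 − 72 = -15, so the two pitches are 15 semitones apart.

-15 semitones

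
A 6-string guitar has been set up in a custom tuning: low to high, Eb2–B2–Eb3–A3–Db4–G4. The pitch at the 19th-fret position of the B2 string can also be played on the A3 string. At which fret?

Fret 19 on B2 is MIDI 47 + 19 = 66 (Gb4). On the A3 string (open MIDI 57), that pitch is 66 − 57 = fret 9.

9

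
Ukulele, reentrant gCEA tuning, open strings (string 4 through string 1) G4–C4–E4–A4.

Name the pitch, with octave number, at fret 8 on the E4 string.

C5

Each fret is one semitone, so E4 + 8 = C5.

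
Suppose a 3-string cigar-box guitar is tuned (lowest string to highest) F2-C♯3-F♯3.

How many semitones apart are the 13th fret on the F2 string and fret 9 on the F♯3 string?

9 semitones

F2 at fret 13 → F♯3 (MIDI 54); F♯3 at fret 9 → D♯4 (MIDI 63).
54 − 63 = -9, so the two pitches are 9 semitones apart, with D♯4 the higher.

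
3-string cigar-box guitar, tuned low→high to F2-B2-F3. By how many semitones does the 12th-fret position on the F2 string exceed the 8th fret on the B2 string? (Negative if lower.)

-2 semitones

F2 at fret 12 → F3 (MIDI 53); B2 at fret 8 → G3 (MIDI 55).
53 − 55 = -2, so the two pitches are 2 semitones apart.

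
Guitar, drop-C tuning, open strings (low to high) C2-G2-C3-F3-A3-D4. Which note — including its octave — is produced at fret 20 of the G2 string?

G2 is MIDI 43. Adding 20 gives 63, which is D♯4.
(Equivalently spelled E♭4.)

D♯4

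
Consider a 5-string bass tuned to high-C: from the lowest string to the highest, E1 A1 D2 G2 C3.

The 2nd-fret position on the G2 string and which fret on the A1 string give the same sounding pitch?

12

Fret 2 on G2 is MIDI 43 + 2 = 45 (A2). On the A1 string (open MIDI 33), that pitch is 45 − 33 = fret 12.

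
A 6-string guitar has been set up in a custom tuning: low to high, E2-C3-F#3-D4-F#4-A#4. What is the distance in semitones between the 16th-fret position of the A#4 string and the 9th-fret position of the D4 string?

15 semitones

A#4 at fret 16 → D6 (MIDI 86); D4 at fret 9 → B4 (MIDI 71).
86 − 71 = 15, so the two pitches are 15 semitones apart, with D6 the higher.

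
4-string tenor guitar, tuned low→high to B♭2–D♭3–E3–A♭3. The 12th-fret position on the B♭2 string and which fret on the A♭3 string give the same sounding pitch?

Fret 12 on B♭2 is MIDI 46 + 12 = 58 (B♭3). On the A♭3 string (open MIDI 56), that pitch is 58 − 56 = fret 2.

2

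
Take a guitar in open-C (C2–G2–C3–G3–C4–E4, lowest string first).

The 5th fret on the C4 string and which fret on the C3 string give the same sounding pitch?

C4 at fret 5 is C4 + 5 semitones = F4.
The open C3 string is 12 semitones below the open C4, so the same pitch on the C3 string lies at fret 5 + 12 = 17.

17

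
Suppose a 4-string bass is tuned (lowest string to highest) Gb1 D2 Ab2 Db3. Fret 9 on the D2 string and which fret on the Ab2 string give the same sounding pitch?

Fret 9 on D2 is MIDI 38 + 9 = 47 (B2). On the Ab2 string (open MIDI 44), that pitch is 47 − 44 = fret 3.

3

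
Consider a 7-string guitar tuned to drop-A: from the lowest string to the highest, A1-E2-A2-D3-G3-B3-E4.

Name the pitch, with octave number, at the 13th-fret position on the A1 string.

A♯2

The open A1 string plus 13 semitones: A–A#–B–C–…–G#–A–A#.
The walk passes from B into C once, so the octave number goes from 1 to 2.
(Equivalently spelled B♭2.)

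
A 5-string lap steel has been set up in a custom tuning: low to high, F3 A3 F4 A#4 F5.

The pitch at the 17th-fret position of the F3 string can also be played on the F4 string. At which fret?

F3 at fret 17 is F3 + 17 semitones = A#4.
The open F4 string is 12 semitones above the open F3, so the same pitch on the F4 string lies at fret 17 − 12 = 5.

5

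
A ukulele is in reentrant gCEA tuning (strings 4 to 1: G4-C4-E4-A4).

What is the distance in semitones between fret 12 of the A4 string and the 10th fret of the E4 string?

7 semitones

A4 at fret 12 → A5 (MIDI 81); E4 at fret 10 → D5 (MIDI 74).
81 − 74 = 7, so the two pitches are 7 semitones apart, with A5 the higher.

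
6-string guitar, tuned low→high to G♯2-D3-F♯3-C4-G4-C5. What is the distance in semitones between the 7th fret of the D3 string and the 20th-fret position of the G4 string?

D3 at fret 7 → A3 (MIDI 57); G4 at fret 20 → D♯6 (MIDI 87).
57 − 87 = -30, so the two pitches are 30 semitones apart, with D♯6 the higher.

30 semitones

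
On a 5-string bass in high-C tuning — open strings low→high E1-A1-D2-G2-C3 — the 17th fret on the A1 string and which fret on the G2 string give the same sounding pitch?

7

Fret 17 on A1 is MIDI 33 + 17 = 50 (D3). On the G2 string (open MIDI 43), that pitch is 50 − 43 = fret 7.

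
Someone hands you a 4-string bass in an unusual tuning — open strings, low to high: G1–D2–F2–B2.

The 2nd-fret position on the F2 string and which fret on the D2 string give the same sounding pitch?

Fret 2 on F2 is MIDI 41 + 2 = 43 (G2). On the D2 string (open MIDI 38), that pitch is 43 − 38 = fret 5.

5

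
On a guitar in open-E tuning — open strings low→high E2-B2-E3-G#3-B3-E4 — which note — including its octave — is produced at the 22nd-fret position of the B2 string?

A4

B2 is MIDI 47. Adding 22 gives 69, which is A4.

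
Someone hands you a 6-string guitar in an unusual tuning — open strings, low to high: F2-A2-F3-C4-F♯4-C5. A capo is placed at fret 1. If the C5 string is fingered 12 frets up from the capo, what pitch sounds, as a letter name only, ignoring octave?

The capo raises the open C5 by 1 semitone to C♯5; fretting 12 more gives C5 + 1 + 12 = C5 + 13 semitones, landing on C♯.
(Also written D♭.)

C♯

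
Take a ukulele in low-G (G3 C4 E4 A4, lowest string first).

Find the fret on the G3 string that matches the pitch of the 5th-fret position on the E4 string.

E4 at fret 5 is E4 + 5 semitones = A4.
The open G3 string is 9 semitones below the open E4, so the same pitch on the G3 string lies at fret 5 + 9 = 14.

14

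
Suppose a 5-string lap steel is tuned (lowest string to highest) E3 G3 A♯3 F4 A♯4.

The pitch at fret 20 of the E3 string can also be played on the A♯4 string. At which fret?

2

E3 at fret 20 is E3 + 20 semitones = C5.
The open A♯4 string is 18 semitones above the open E3, so the same pitch on the A♯4 string lies at fret 20 − 18 = 2.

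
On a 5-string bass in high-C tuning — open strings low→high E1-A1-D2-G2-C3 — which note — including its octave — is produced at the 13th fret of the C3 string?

C#4

C3 is MIDI 48. Adding 13 gives 61, which is C#4.
(Equivalently spelled Db4.)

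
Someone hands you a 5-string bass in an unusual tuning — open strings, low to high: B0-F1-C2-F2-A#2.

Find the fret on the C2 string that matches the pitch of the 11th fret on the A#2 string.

A#2 at fret 11 is A#2 + 11 semitones = A3.
The open C2 string is 10 semitones below the open A#2, so the same pitch on the C2 string lies at fret 11 + 10 = 21.

21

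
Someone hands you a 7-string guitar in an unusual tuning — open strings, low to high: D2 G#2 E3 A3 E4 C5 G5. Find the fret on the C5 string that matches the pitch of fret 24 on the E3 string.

4

Fret 24 on E3 is MIDI 52 + 24 = 76 (E5). On the C5 string (open MIDI 72), that pitch is 76 − 72 = fret 4.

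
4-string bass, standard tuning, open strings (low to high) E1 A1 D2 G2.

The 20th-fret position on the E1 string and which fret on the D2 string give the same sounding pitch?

10

E1 at fret 20 is E1 + 20 semitones = C3.
The open D2 string is 10 semitones above the open E1, so the same pitch on the D2 string lies at fret 20 − 10 = 10.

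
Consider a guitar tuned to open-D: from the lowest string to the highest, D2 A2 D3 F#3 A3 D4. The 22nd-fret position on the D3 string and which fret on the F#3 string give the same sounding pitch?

18

Fret 22 on D3 is MIDI 50 + 22 = 72 (C5). On the F#3 string (open MIDI 54), that pitch is 72 − 54 = fret 18.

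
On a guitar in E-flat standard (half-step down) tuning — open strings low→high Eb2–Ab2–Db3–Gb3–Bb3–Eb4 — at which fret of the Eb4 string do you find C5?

9

C5 is 9 semitones above the open Eb4 (Eb–E–F–Gb–G–Ab–A–Bb–B–C), so it sits at fret 9.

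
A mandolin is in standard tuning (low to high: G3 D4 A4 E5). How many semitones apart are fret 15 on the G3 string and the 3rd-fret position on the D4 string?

5 semitones

G3 at fret 15 → A♯4 (MIDI 70); D4 at fret 3 → F4 (MIDI 65).
70 − 65 = 5, so the two pitches are 5 semitones apart, with A♯4 the higher.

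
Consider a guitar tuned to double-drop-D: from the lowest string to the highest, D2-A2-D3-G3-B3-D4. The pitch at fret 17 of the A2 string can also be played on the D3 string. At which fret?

Fret 17 on A2 is MIDI 45 + 17 = 62 (D4). On the D3 string (open MIDI 50), that pitch is 62 − 50 = fret 12.

12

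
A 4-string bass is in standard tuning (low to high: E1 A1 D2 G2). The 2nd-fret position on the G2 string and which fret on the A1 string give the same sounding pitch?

12

G2 at fret 2 is G2 + 2 semitones = A2.
The open A1 string is 10 semitones below the open G2, so the same pitch on the A1 string lies at fret 2 + 10 = 12.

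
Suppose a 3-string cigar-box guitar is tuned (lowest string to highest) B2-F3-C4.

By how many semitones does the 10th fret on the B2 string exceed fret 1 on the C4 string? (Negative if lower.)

B2 at fret 10 → A3 (MIDI 57); C4 at fret 1 → D♭4 (MIDI 61).
57 − 61 = -4, so the two pitches are 4 semitones apart.

-4 semitones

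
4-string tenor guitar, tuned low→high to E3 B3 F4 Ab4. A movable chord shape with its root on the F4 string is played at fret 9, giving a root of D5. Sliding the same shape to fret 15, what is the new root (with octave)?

Ab5

Moving from fret 9 to fret 15 shifts the root by 6 semitones.
D5 up 6 semitones is Ab5.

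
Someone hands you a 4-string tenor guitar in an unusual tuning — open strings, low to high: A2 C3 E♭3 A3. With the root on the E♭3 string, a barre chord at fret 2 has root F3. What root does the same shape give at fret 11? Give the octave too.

Moving from fret 2 to fret 11 shifts the root by 9 semitones.
F3 up 9 semitones is D4.

D4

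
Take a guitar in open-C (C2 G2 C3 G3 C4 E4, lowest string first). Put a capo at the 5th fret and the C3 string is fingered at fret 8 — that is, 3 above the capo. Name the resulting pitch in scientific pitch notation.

G♯3

The capo raises the open C3 by 5 semitones to F3; fretting 3 more gives C3 + 5 + 3 = C3 + 8 semitones = G♯3.
(Also written A♭.)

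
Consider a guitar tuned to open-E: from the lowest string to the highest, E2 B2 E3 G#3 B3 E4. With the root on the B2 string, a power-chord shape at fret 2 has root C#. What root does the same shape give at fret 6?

F

Moving from fret 2 to fret 6 shifts the root by 4 semitones.
C# up 4 semitones is F.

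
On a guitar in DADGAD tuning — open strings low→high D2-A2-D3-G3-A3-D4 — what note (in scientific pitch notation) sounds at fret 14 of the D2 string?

The open D2 string plus 14 semitones: D–D#–E–F–…–D–D#–E.
The walk passes from B into C once, so the octave number goes from 2 to 3.

E3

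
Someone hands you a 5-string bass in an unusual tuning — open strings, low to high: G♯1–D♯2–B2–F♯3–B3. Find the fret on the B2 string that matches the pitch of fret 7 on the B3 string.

19

Fret 7 on B3 is MIDI 59 + 7 = 66 (F♯4). On the B2 string (open MIDI 47), that pitch is 66 − 47 = fret 19.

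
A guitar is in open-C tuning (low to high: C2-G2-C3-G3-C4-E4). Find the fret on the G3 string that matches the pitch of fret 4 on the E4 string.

13

Fret 4 on E4 is MIDI 64 + 4 = 68 (G#4). On the G3 string (open MIDI 55), that pitch is 68 − 55 = fret 13.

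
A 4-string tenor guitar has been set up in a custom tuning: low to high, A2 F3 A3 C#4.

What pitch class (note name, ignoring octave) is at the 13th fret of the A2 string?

A#

A2 is MIDI 45. Adding 13 gives 58; 58 mod 12 = 10, i.e. A#.
(Equivalently spelled Bb.)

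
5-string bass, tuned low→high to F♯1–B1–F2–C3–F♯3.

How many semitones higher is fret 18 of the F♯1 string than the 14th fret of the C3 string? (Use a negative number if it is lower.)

-14 semitones

F♯1 at fret 18 → C3 (MIDI 48); C3 at fret 14 → D4 (MIDI 62).
48 − 62 = -14, so the two pitches are 14 semitones apart.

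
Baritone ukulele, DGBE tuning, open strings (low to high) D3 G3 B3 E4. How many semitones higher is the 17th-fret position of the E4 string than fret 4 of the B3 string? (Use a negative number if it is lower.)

18 semitones

E4 at fret 17 → A5 (MIDI 81); B3 at fret 4 → D#4 (MIDI 63).
81 − 63 = 18, so the two pitches are 18 semitones apart.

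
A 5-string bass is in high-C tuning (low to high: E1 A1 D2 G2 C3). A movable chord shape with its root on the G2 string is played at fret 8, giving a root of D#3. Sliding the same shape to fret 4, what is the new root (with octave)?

Moving from fret 8 to fret 4 shifts the root by -4 semitones.
D#3 down 4 semitones is B2.

B2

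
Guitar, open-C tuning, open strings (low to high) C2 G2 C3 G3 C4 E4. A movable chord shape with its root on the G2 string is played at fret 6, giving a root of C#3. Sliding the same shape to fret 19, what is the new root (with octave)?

D4

Moving from fret 6 to fret 19 shifts the root by 13 semitones.
C#3 up 13 semitones is D4.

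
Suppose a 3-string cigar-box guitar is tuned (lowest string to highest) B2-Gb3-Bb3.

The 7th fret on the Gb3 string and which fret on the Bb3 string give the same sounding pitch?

3

Gb3 at fret 7 is Gb3 + 7 semitones = Db4.
The open Bb3 string is 4 semitones above the open Gb3, so the same pitch on the Bb3 string lies at fret 7 − 4 = 3.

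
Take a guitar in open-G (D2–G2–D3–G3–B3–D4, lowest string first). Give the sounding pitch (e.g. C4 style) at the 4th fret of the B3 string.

D#4

Each fret is one semitone, so B3 + 4 = D#4.
(Equivalently spelled Eb4.)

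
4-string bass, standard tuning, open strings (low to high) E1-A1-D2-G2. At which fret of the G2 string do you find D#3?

8

D#3 is 8 semitones above the open G2 (G–G#–A–A#–B–C–C#–D–D#), so it sits at fret 8.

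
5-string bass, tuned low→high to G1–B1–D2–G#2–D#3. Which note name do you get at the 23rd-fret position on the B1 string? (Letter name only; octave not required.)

The open B1 string plus 23 semitones: B–C–C#–D–…–G#–A–A#.
(Equivalently spelled Bb.)

A#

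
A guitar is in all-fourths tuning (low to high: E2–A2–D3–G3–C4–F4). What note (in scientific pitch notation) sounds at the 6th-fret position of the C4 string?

Each fret is one semitone, so C4 + 6 = F#4.
(Equivalently spelled Gb4.)

F#4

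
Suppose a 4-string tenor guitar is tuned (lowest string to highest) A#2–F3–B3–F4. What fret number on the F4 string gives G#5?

G#5 is 15 semitones above the open F4 (F–F#–G–G#–…–F#–G–G#), so it sits at fret 15.

15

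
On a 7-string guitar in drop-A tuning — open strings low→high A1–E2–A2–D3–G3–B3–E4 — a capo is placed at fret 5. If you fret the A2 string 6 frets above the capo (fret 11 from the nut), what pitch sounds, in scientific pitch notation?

G#3

The capo raises the open A2 by 5 semitones to D3; fretting 6 more gives A2 + 5 + 6 = A2 + 11 semitones = G#3.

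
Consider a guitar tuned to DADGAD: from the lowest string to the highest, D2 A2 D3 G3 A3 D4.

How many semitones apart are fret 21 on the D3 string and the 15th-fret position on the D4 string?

D3 at fret 21 → B4 (MIDI 71); D4 at fret 15 → F5 (MIDI 77).
71 − 77 = -6, so the two pitches are 6 semitones apart, with F5 the higher.

6 semitones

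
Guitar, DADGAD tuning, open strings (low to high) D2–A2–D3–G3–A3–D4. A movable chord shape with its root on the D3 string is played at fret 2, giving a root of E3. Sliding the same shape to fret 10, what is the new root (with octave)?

C4

Moving from fret 2 to fret 10 shifts the root by 8 semitones.
E3 up 8 semitones is C4.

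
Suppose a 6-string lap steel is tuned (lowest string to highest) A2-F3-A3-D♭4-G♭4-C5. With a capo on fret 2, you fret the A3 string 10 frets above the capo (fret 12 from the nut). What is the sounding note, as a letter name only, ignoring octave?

A

The capo raises the open A3 by 2 semitones to B3; fretting 10 more gives A3 + 2 + 10 = A3 + 12 semitones, landing on A.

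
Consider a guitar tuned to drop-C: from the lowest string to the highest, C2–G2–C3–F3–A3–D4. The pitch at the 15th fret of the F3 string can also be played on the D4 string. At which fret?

F3 at fret 15 is F3 + 15 semitones = G♯4.
The open D4 string is 9 semitones above the open F3, so the same pitch on the D4 string lies at fret 15 − 9 = 6.

6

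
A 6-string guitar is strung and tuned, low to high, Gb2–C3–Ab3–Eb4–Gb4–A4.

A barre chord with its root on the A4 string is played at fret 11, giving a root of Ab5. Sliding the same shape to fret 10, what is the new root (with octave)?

Moving from fret 11 to fret 10 shifts the root by -1 semitone.
Ab5 down 1 semitone is G5.

G5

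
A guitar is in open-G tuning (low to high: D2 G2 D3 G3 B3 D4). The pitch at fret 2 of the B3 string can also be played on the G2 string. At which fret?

18

Fret 2 on B3 is MIDI 59 + 2 = 61 (C♯4). On the G2 string (open MIDI 43), that pitch is 61 − 43 = fret 18.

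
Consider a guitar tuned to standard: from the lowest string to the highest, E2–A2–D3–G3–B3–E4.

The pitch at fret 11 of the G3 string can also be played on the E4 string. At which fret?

G3 at fret 11 is G3 + 11 semitones = F#4.
The open E4 string is 9 semitones above the open G3, so the same pitch on the E4 string lies at fret 11 − 9 = 2.

2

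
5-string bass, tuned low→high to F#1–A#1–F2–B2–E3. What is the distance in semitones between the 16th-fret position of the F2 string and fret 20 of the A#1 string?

3 semitones

F2 at fret 16 → A3 (MIDI 57); A#1 at fret 20 → F#3 (MIDI 54).
57 − 54 = 3, so the two pitches are 3 semitones apart, with A3 the higher.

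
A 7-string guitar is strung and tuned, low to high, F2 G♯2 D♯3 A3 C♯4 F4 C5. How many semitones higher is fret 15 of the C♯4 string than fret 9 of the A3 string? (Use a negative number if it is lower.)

10 semitones

C♯4 at fret 15 → E5 (MIDI 76); A3 at fret 9 → F♯4 (MIDI 66).
76 − 66 = 10, so the two pitches are 10 semitones apart.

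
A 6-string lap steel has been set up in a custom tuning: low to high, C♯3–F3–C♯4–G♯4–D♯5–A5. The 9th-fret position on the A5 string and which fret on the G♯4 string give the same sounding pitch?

22

Fret 9 on A5 is MIDI 81 + 9 = 90 (F♯6). On the G♯4 string (open MIDI 68), that pitch is 90 − 68 = fret 22.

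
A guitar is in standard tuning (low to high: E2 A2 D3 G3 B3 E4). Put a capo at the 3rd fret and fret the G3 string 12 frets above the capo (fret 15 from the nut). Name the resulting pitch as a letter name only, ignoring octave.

A♯

The capo raises the open G3 by 3 semitones to A♯3; fretting 12 more gives G3 + 3 + 12 = G3 + 15 semitones, landing on A♯.
(Also written B♭.)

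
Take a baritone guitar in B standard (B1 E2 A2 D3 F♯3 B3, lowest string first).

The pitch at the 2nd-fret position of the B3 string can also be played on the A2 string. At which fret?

B3 at fret 2 is B3 + 2 semitones = C♯4.
The open A2 string is 14 semitones below the open B3, so the same pitch on the A2 string lies at fret 2 + 14 = 16.

16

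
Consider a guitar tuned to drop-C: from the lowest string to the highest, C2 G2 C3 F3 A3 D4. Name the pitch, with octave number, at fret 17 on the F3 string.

Each fret is one semitone, so F3 + 17 = A#4.
(Equivalently spelled Bb4.)

A#4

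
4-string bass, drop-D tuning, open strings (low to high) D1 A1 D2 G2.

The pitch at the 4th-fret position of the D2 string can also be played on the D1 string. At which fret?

16

Fret 4 on D2 is MIDI 38 + 4 = 42 (F#2). On the D1 string (open MIDI 26), that pitch is 42 − 26 = fret 16.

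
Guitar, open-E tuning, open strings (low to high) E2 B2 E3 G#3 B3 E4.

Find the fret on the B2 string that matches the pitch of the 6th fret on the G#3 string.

Fret 6 on G#3 is MIDI 56 + 6 = 62 (D4). On the B2 string (open MIDI 47), that pitch is 62 − 47 = fret 15.

15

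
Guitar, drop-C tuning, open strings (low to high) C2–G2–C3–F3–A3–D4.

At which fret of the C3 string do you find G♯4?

G♯4 is 20 semitones above the open C3 (C–C#–D–D#–…–F#–G–G#), so it sits at fret 20.

20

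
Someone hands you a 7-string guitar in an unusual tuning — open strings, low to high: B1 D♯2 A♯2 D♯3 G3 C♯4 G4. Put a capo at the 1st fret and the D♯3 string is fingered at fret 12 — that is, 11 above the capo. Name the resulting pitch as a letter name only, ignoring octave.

The capo raises the open D♯3 by 1 semitone to E3; fretting 11 more gives D♯3 + 1 + 11 = D♯3 + 12 semitones, landing on D♯.
(Also written E♭.)

D♯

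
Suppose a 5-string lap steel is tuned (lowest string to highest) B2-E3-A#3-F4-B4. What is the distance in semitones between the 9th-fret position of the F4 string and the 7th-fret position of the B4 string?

4 semitones

F4 at fret 9 → D5 (MIDI 74); B4 at fret 7 → F#5 (MIDI 78).
74 − 78 = -4, so the two pitches are 4 semitones apart, with F#5 the higher.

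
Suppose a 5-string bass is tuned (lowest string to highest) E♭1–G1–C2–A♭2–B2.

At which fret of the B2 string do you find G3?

8

G3 is 8 semitones above the open B2 (B–C–Db–D–Eb–E–F–Gb–G), so it sits at fret 8.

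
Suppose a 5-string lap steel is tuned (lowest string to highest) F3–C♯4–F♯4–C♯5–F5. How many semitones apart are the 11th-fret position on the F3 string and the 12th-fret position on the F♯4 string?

F3 at fret 11 → E4 (MIDI 64); F♯4 at fret 12 → F♯5 (MIDI 78).
64 − 78 = -14, so the two pitches are 14 semitones apart, with F♯5 the higher.

14 semitones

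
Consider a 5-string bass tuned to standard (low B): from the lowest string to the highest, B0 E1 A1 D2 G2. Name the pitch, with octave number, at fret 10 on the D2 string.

D2 is MIDI 38. Adding 10 gives 48, which is C3.

C3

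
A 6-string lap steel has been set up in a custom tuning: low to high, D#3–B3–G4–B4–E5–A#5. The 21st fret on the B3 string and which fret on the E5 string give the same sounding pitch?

Fret 21 on B3 is MIDI 59 + 21 = 80 (G#5). On the E5 string (open MIDI 76), that pitch is 80 − 76 = fret 4.

4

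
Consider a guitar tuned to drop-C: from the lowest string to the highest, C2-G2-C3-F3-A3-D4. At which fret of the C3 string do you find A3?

A3 is 9 semitones above the open C3 (C–C#–D–D#–E–F–F#–G–G#–A), so it sits at fret 9.

9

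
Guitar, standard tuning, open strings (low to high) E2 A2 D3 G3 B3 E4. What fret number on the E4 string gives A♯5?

18

A♯5 is 18 semitones above the open E4 (E–F–F#–G–…–G#–A–A#), so it sits at fret 18.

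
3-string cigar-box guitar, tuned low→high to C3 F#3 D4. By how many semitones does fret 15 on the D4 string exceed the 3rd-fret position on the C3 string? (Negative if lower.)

D4 at fret 15 → F5 (MIDI 77); C3 at fret 3 → D#3 (MIDI 51).
77 − 51 = 26, so the two pitches are 26 semitones apart.

26 semitones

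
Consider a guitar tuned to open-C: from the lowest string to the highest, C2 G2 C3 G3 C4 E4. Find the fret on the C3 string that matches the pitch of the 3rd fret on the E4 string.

19

Fret 3 on E4 is MIDI 64 + 3 = 67 (G4). On the C3 string (open MIDI 48), that pitch is 67 − 48 = fret 19.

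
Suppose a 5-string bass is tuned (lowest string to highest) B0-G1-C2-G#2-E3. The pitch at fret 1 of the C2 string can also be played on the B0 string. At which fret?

Fret 1 on C2 is MIDI 36 + 1 = 37 (C#2). On the B0 string (open MIDI 23), that pitch is 37 − 23 = fret 14.

14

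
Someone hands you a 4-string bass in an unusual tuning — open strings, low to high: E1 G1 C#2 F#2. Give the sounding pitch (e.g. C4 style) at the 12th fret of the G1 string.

G2

Each fret is one semitone, so G1 + 12 = G2.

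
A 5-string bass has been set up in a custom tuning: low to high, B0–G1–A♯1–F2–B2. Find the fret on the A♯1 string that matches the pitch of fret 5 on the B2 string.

18

B2 at fret 5 is B2 + 5 semitones = E3.
The open A♯1 string is 13 semitones below the open B2, so the same pitch on the A♯1 string lies at fret 5 + 13 = 18.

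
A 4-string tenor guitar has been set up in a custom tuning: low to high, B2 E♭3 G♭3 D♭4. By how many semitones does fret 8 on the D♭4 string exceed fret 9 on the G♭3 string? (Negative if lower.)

D♭4 at fret 8 → A4 (MIDI 69); G♭3 at fret 9 → E♭4 (MIDI 63).
69 − 63 = 6, so the two pitches are 6 semitones apart.

6 semitones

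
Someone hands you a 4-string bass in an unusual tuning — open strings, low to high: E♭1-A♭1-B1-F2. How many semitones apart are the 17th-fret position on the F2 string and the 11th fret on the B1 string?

12 semitones

F2 at fret 17 → B♭3 (MIDI 58); B1 at fret 11 → B♭2 (MIDI 46).
58 − 46 = 12, so the two pitches are 12 semitones apart, with B♭3 the higher.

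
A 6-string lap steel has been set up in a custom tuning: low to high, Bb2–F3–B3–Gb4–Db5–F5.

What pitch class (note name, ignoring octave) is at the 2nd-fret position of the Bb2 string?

C

The open Bb2 string plus 2 semitones: Bb–B–C.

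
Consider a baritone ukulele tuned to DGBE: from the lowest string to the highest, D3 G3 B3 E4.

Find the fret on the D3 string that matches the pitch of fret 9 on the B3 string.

B3 at fret 9 is B3 + 9 semitones = G♯4.
The open D3 string is 9 semitones below the open B3, so the same pitch on the D3 string lies at fret 9 + 9 = 18.

18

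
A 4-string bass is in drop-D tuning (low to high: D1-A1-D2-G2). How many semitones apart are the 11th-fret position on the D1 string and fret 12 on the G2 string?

D1 at fret 11 → C#2 (MIDI 37); G2 at fret 12 → G3 (MIDI 55).
37 − 55 = -18, so the two pitches are 18 semitones apart, with G3 the higher.

18 semitones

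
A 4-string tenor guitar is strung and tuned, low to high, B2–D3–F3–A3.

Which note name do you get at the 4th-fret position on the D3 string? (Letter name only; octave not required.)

F♯

The open D3 string plus 4 semitones: D–D#–E–F–F#.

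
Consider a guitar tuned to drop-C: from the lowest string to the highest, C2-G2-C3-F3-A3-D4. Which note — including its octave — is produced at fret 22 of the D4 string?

D4 is MIDI 62. Adding 22 gives 84, which is C6.

C6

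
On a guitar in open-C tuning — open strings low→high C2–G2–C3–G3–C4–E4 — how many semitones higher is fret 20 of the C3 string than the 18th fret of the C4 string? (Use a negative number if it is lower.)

C3 at fret 20 → G#4 (MIDI 68); C4 at fret 18 → F#5 (MIDI 78).
68 − 78 = -10, so the two pitches are 10 semitones apart.

-10 semitones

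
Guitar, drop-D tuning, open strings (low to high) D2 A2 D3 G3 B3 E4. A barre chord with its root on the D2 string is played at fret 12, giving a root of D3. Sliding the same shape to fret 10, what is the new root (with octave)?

C3

Moving from fret 12 to fret 10 shifts the root by -2 semitones.
D3 down 2 semitones is C3.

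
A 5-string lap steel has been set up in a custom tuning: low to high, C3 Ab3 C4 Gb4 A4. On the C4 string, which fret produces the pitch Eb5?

15

Eb5 is 15 semitones above the open C4 (C–Db–D–Eb–…–Db–D–Eb), so it sits at fret 15.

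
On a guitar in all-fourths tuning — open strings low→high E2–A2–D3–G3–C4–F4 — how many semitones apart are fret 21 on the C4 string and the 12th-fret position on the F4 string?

4 semitones

C4 at fret 21 → A5 (MIDI 81); F4 at fret 12 → F5 (MIDI 77).
81 − 77 = 4, so the two pitches are 4 semitones apart, with A5 the higher.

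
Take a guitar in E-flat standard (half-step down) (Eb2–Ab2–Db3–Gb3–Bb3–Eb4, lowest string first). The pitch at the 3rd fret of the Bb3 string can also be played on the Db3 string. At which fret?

Fret 3 on Bb3 is MIDI 58 + 3 = 61 (Db4). On the Db3 string (open MIDI 49), that pitch is 61 − 49 = fret 12.

12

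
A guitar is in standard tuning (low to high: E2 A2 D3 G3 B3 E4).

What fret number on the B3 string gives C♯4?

2

C♯4 is 2 semitones above the open B3 (B–C–C#), so it sits at fret 2.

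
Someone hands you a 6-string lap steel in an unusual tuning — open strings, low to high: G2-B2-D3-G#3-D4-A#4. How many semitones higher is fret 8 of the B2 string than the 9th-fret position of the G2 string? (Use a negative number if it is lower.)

B2 at fret 8 → G3 (MIDI 55); G2 at fret 9 → E3 (MIDI 52).
55 − 52 = 3, so the two pitches are 3 semitones apart.

3 semitones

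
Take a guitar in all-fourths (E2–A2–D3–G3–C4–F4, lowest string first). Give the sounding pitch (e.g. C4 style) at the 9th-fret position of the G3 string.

G3 is MIDI 55. Adding 9 gives 64, which is E4.

E4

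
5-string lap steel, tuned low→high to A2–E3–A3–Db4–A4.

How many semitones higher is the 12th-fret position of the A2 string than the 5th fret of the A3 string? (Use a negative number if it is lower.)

-5 semitones

A2 at fret 12 → A3 (MIDI 57); A3 at fret 5 → D4 (MIDI 62).
57 − 62 = -5, so the two pitches are 5 semitones apart.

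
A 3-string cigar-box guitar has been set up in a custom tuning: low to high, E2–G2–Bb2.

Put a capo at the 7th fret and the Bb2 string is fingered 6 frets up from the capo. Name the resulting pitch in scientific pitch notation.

B3

The capo raises the open Bb2 by 7 semitones to F3; fretting 6 more gives Bb2 + 7 + 6 = Bb2 + 13 semitones = B3.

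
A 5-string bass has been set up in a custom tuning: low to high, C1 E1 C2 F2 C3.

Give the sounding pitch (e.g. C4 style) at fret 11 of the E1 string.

E1 is MIDI 28. Adding 11 gives 39, which is D#2.
(Equivalently spelled Eb2.)

D#2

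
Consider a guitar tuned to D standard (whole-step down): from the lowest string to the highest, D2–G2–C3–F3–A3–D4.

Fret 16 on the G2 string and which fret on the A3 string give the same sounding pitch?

Fret 16 on G2 is MIDI 43 + 16 = 59 (B3). On the A3 string (open MIDI 57), that pitch is 59 − 57 = fret 2.

2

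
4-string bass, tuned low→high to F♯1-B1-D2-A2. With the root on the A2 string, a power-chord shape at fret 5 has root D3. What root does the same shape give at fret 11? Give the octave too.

G♯3

Moving from fret 5 to fret 11 shifts the root by 6 semitones.
D3 up 6 semitones is G♯3.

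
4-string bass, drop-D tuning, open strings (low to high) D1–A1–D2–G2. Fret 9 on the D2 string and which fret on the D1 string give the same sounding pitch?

21

Fret 9 on D2 is MIDI 38 + 9 = 47 (B2). On the D1 string (open MIDI 26), that pitch is 47 − 26 = fret 21.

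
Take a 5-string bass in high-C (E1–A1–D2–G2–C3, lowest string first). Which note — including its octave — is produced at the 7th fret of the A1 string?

E2

The open A1 string plus 7 semitones: A–A#–B–C–C#–D–D#–E.
The walk passes from B into C once, so the octave number goes from 1 to 2.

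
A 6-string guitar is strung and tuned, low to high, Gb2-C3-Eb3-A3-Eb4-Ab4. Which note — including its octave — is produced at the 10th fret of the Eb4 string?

Db5

Eb4 is MIDI 63. Adding 10 gives 73, which is Db5.
(Equivalently spelled C#5.)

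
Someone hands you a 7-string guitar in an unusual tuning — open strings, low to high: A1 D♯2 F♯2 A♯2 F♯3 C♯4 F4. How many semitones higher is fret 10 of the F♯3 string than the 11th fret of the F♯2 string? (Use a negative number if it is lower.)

11 semitones

F♯3 at fret 10 → E4 (MIDI 64); F♯2 at fret 11 → F3 (MIDI 53).
64 − 53 = 11, so the two pitches are 11 semitones apart.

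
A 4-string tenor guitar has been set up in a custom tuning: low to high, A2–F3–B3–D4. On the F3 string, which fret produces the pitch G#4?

15

G#4 is 15 semitones above the open F3 (F–F#–G–G#–…–F#–G–G#), so it sits at fret 15.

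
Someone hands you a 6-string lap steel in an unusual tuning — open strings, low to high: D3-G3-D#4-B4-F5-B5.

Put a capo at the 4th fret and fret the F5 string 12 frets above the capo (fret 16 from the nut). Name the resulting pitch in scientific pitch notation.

The capo raises the open F5 by 4 semitones to A5; fretting 12 more gives F5 + 4 + 12 = F5 + 16 semitones = A6.

A6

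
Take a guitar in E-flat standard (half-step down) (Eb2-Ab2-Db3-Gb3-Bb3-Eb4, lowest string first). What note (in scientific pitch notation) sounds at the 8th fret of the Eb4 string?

B4

Eb4 is MIDI 63. Adding 8 gives 71, which is B4.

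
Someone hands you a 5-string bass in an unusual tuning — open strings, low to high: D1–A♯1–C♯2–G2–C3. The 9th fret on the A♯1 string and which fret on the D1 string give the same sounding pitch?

17

Fret 9 on A♯1 is MIDI 34 + 9 = 43 (G2). On the D1 string (open MIDI 26), that pitch is 43 − 26 = fret 17.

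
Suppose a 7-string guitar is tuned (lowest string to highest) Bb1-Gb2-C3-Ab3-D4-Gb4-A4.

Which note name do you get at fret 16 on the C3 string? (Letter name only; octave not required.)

The open C3 string plus 16 semitones: C–Db–D–Eb–…–D–Eb–E.

E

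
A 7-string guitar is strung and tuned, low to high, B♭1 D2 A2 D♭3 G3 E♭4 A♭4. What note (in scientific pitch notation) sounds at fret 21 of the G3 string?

G3 is MIDI 55. Adding 21 gives 76, which is E5.

E5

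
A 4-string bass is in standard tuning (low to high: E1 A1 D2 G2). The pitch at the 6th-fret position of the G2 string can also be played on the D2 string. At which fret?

G2 at fret 6 is G2 + 6 semitones = C#3.
The open D2 string is 5 semitones below the open G2, so the same pitch on the D2 string lies at fret 6 + 5 = 11.

11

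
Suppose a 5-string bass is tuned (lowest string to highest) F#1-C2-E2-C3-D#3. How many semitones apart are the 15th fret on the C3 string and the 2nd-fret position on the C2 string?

25 semitones

C3 at fret 15 → D#4 (MIDI 63); C2 at fret 2 → D2 (MIDI 38).
63 − 38 = 25, so the two pitches are 25 semitones apart, with D#4 the higher.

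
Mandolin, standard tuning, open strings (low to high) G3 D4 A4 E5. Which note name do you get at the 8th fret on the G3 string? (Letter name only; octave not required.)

D♯

The open G3 string plus 8 semitones: G–G#–A–A#–B–C–C#–D–D#.
(Equivalently spelled E♭.)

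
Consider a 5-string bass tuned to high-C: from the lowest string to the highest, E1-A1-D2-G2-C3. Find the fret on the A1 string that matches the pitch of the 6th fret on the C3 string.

C3 at fret 6 is C3 + 6 semitones = F#3.
The open A1 string is 15 semitones below the open C3, so the same pitch on the A1 string lies at fret 6 + 15 = 21.

21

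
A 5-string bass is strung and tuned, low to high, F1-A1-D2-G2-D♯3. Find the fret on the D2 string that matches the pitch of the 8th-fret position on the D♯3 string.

Fret 8 on D♯3 is MIDI 51 + 8 = 59 (B3). On the D2 string (open MIDI 38), that pitch is 59 − 38 = fret 21.

21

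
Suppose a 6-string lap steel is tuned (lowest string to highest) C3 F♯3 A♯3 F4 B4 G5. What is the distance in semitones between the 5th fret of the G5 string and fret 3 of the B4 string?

10 semitones

G5 at fret 5 → C6 (MIDI 84); B4 at fret 3 → D5 (MIDI 74).
84 − 74 = 10, so the two pitches are 10 semitones apart, with C6 the higher.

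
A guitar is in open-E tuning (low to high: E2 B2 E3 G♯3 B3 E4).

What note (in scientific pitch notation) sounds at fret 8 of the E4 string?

Each fret is one semitone, so E4 + 8 = C5.

C5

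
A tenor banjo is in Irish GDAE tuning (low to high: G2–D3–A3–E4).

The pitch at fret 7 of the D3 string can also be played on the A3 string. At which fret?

0

D3 at fret 7 is D3 + 7 semitones = A3.
The open A3 string is 7 semitones above the open D3, so the same pitch on the A3 string lies at fret 7 − 7 = 0.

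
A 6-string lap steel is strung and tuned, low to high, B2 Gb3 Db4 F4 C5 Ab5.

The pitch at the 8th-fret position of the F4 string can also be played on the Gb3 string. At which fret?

19

F4 at fret 8 is F4 + 8 semitones = Db5.
The open Gb3 string is 11 semitones below the open F4, so the same pitch on the Gb3 string lies at fret 8 + 11 = 19.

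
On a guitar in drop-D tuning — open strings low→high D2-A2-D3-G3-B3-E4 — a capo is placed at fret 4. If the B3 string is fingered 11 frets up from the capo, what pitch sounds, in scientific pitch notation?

The capo raises the open B3 by 4 semitones to D#4; fretting 11 more gives B3 + 4 + 11 = B3 + 15 semitones = D5.

D5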